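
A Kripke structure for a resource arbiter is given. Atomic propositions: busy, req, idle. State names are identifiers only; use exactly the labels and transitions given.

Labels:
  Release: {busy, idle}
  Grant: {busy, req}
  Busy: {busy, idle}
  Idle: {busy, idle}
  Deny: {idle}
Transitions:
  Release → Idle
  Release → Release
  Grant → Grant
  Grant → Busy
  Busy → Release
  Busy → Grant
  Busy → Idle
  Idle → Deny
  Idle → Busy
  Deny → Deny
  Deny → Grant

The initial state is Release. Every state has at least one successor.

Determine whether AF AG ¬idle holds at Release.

States satisfying AG ¬idle: ∅.
States satisfying AF AG ¬idle: ∅.
There is a path from Release along which AG ¬idle never holds.
Release ∉ Sat(AF AG ¬idle).

Does not hold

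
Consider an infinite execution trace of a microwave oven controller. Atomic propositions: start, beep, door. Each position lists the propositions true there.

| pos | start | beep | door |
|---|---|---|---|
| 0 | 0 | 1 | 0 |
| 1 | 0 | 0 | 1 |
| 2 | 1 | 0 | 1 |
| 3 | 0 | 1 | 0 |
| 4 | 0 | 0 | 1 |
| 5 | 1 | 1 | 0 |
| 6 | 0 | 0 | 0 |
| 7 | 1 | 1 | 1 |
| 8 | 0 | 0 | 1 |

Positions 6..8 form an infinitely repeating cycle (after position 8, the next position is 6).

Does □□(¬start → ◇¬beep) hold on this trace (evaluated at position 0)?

Satisfied

□(¬start → ◇¬beep) holds at every position 0..8, and those are all positions ever visited, so □□(¬start → ◇¬beep) holds.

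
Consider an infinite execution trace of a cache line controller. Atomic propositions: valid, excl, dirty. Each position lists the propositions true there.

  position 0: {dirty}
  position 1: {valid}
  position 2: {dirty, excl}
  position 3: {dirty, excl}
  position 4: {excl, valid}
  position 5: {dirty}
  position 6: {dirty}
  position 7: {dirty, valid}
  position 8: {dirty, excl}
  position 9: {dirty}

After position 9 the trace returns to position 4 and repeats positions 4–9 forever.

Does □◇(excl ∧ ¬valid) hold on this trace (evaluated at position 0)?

◇(excl ∧ ¬valid) holds at every position 0..9, and those are all positions ever visited, so □◇(excl ∧ ¬valid) holds.

Satisfied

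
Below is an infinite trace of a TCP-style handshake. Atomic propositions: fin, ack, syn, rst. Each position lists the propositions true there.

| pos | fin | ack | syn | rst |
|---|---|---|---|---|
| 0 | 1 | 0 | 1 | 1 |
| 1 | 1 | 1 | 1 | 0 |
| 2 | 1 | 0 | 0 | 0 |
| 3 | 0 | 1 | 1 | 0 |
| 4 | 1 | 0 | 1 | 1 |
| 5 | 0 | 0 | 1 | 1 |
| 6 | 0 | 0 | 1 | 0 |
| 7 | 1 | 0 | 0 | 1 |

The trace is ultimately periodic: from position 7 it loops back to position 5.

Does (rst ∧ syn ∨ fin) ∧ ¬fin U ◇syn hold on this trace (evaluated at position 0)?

Holds

Walking from position 0: ◇syn first holds at position 0, and ¬fin holds at every earlier position along the way, so ¬fin U ◇syn holds.
At position 0: rst ∧ syn ∨ fin is true; ¬fin U ◇syn is true; so (rst ∧ syn ∨ fin) ∧ ¬fin U ◇syn is true.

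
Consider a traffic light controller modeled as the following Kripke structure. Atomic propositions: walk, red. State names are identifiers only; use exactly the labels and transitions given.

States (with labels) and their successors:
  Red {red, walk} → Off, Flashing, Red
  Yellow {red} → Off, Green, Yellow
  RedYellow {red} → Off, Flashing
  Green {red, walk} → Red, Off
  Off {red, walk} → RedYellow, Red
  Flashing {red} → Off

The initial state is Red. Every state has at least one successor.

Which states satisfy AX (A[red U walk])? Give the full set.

{Red, RedYellow, Green, Off, Flashing}

States satisfying A[red U walk]: {Red, RedYellow, Green, Off, Flashing}.
States satisfying AX (A[red U walk]): {Red, RedYellow, Green, Off, Flashing}.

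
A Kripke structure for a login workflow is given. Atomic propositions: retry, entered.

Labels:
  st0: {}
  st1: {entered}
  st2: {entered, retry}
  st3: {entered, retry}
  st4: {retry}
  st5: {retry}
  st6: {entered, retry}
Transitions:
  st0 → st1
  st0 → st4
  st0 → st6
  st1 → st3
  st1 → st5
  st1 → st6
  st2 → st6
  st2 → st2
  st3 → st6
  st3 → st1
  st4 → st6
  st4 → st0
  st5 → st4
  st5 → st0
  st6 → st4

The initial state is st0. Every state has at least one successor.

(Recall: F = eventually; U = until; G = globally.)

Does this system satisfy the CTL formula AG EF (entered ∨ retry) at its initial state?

States satisfying EF (entered ∨ retry): {st0, st1, st2, st3, st4, st5, st6}.
States satisfying AG EF (entered ∨ retry): {st0, st1, st2, st3, st4, st5, st6}.
Every state reachable from st0 satisfies EF (entered ∨ retry).
st0 ∈ Sat(AG EF (entered ∨ retry)).

Yes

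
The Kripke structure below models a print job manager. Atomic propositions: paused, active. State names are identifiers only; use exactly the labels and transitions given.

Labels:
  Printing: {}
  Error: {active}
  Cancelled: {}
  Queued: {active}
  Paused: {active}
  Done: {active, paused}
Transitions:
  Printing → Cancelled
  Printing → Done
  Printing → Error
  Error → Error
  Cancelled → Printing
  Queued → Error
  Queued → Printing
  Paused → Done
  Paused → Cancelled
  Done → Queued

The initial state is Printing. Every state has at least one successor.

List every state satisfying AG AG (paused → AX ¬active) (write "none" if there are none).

States satisfying AG (paused → AX ¬active): {Error}.
States satisfying AG AG (paused → AX ¬active): {Error}.

{Error}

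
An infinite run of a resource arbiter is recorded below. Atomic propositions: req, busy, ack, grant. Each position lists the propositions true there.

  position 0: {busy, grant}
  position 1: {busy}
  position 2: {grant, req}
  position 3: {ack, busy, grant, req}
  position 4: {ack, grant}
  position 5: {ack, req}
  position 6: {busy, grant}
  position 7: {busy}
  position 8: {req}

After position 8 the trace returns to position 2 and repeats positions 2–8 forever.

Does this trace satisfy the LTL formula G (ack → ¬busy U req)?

ack → ¬busy U req holds at every position 0..8, and those are all positions ever visited, so G (ack → ¬busy U req) holds.
Positions where ack holds: 3, 4, 5.
Check ¬busy U req at each: 3→ok, 4→ok, 5→ok.

Holds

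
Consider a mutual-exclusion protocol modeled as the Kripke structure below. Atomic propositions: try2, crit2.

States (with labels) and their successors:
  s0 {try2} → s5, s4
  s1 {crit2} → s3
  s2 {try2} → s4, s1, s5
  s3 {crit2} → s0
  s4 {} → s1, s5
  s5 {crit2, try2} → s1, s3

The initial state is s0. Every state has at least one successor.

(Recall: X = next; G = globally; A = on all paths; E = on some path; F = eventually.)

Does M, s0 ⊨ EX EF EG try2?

Does not hold

States satisfying EF EG try2: ∅.
States satisfying EX EF EG try2: ∅.
No suitable path/successor from s0 witnesses the formula.
s0 ∉ Sat(EX EF EG try2).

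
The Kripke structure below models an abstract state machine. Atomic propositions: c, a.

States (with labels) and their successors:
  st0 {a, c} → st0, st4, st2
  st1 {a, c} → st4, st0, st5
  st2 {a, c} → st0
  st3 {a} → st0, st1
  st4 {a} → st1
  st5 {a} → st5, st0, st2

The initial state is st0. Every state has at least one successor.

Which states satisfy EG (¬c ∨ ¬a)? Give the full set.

States satisfying ¬c ∨ ¬a: {st3, st4, st5}.
States satisfying EG (¬c ∨ ¬a): {st5}.

{st5}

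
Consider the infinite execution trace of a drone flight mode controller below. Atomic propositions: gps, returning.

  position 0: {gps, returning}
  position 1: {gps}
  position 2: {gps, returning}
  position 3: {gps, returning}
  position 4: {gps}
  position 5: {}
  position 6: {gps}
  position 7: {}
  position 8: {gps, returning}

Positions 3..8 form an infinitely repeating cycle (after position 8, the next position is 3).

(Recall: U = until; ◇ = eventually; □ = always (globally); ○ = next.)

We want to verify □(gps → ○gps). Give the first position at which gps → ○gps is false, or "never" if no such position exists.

Check gps → ○gps at each position in order: 0 ✓, 1 ✓, 2 ✓, 3 ✓.
At position 4 the labels are {gps} and the next position 5 has {}, so gps → ○gps is false there. This is the first violation.

4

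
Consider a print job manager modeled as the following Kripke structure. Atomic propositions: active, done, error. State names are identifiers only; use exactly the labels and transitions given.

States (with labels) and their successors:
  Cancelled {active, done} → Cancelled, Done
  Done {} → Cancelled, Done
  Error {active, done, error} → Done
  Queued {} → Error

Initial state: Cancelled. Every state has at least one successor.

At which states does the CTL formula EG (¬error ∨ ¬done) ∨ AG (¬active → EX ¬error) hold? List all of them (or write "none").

States satisfying ¬error ∨ ¬done: {Cancelled, Done, Queued}.
States satisfying EG (¬error ∨ ¬done): {Cancelled, Done}.
States satisfying ¬active → EX ¬error: {Cancelled, Done, Error}.
States satisfying AG (¬active → EX ¬error): {Cancelled, Done, Error}.
States satisfying EG (¬error ∨ ¬done) ∨ AG (¬active → EX ¬error): {Cancelled, Done, Error}.

{Cancelled, Done, Error}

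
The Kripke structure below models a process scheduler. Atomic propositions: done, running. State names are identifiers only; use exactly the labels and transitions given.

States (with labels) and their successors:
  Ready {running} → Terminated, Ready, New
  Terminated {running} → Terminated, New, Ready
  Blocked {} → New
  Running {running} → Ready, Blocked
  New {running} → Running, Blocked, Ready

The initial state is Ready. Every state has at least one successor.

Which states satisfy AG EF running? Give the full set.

{Ready, Terminated, Blocked, Running, New}

States satisfying EF running: {Ready, Terminated, Blocked, Running, New}.
States satisfying AG EF running: {Ready, Terminated, Blocked, Running, New}.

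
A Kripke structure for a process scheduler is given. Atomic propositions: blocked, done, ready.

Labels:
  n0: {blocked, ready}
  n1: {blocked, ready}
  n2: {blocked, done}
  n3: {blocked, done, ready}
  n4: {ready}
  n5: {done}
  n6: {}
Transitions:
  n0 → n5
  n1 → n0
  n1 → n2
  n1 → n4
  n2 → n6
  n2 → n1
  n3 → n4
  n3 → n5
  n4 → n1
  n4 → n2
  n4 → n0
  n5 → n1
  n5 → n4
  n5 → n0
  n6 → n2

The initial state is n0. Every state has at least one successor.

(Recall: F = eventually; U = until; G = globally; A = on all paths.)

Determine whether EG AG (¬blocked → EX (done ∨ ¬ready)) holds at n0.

States satisfying AG (¬blocked → EX (done ∨ ¬ready)): ∅.
States satisfying EG AG (¬blocked → EX (done ∨ ¬ready)): ∅.
No suitable path/successor from n0 witnesses the formula.
n0 ∉ Sat(EG AG (¬blocked → EX (done ∨ ¬ready))).

No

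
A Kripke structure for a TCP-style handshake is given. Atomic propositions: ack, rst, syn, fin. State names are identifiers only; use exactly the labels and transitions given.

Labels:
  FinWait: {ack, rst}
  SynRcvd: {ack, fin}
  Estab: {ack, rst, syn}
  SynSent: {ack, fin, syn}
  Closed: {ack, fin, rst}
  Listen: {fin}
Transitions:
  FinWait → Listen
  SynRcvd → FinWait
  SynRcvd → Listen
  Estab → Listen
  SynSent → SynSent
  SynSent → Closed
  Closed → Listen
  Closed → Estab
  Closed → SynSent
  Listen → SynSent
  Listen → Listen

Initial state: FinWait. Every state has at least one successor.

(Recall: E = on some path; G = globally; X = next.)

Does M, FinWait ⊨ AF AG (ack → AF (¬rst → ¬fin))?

Violated

States satisfying AG (ack → AF (¬rst → ¬fin)): ∅.
States satisfying AF AG (ack → AF (¬rst → ¬fin)): ∅.
There is a path from FinWait along which AG (ack → AF (¬rst → ¬fin)) never holds.
FinWait ∉ Sat(AF AG (ack → AF (¬rst → ¬fin))).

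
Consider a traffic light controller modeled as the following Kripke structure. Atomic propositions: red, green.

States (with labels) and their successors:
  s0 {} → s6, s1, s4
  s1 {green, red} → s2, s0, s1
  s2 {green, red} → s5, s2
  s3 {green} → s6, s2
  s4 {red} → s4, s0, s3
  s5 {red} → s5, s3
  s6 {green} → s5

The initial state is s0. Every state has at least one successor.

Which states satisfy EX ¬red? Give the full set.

{s0, s1, s3, s4, s5}

States satisfying ¬red: {s0, s3, s6}.
States satisfying EX ¬red: {s0, s1, s3, s4, s5}.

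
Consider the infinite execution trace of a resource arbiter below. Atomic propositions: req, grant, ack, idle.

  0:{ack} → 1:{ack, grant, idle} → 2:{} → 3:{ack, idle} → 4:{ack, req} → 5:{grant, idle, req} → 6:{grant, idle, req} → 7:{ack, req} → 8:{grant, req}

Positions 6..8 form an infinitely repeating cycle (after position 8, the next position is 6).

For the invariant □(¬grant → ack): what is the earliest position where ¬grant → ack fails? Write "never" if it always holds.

2

Check ¬grant → ack at each position in order: 0 ✓, 1 ✓.
At position 2 the labels are {}, so ¬grant → ack is false there. This is the first violation.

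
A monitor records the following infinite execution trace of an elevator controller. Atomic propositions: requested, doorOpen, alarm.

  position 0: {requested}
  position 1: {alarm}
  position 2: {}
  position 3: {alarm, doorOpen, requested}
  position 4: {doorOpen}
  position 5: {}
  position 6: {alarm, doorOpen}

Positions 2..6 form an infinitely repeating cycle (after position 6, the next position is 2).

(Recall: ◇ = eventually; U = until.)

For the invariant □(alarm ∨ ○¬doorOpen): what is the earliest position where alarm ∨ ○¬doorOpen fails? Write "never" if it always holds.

Check alarm ∨ ○¬doorOpen at each position in order: 0 ✓, 1 ✓.
At position 2 the labels are {} and the next position 3 has {alarm, doorOpen, requested}, so alarm ∨ ○¬doorOpen is false there. This is the first violation.

2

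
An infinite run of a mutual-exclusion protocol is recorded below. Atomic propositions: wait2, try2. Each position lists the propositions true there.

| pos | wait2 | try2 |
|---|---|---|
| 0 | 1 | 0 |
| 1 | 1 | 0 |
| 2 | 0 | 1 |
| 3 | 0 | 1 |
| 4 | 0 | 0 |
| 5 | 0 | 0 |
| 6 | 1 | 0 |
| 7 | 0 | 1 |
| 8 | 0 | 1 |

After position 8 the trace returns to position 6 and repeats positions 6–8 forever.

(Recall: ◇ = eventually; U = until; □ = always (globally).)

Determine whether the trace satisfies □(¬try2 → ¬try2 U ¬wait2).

Yes

¬try2 → ¬try2 U ¬wait2 holds at every position 0..8, and those are all positions ever visited, so □(¬try2 → ¬try2 U ¬wait2) holds.
Positions where ¬try2 holds: 0, 1, 4, 5, 6.
Check ¬try2 U ¬wait2 at each: 0→ok, 1→ok, 4→ok, 5→ok, 6→ok.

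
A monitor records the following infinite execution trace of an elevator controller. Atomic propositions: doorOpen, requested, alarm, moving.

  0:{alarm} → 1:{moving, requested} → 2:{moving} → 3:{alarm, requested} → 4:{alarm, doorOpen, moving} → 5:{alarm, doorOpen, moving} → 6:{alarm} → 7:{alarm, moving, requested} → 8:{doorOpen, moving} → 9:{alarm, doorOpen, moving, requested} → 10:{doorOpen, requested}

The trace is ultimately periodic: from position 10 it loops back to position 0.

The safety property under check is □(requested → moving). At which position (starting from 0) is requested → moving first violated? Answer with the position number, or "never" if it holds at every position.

3

Check requested → moving at each position in order: 0 ✓, 1 ✓, 2 ✓.
At position 3 the labels are {alarm, requested}, so requested → moving is false there. This is the first violation.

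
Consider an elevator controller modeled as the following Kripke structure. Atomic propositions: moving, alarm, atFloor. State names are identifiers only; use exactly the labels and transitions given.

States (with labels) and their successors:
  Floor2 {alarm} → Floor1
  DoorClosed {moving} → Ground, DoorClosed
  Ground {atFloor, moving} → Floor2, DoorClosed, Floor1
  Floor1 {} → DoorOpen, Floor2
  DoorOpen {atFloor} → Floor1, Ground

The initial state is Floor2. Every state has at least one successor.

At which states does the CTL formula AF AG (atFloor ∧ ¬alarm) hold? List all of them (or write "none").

none

States satisfying AG (atFloor ∧ ¬alarm): ∅.
States satisfying AF AG (atFloor ∧ ¬alarm): ∅.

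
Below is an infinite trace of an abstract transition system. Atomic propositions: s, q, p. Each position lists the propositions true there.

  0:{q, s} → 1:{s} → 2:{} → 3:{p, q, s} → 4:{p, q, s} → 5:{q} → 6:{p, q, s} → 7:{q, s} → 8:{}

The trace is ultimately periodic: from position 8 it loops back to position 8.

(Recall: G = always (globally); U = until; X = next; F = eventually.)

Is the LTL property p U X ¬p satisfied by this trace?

Holds

Walking from position 0: X ¬p first holds at position 0, and p holds at every earlier position along the way, so p U X ¬p holds.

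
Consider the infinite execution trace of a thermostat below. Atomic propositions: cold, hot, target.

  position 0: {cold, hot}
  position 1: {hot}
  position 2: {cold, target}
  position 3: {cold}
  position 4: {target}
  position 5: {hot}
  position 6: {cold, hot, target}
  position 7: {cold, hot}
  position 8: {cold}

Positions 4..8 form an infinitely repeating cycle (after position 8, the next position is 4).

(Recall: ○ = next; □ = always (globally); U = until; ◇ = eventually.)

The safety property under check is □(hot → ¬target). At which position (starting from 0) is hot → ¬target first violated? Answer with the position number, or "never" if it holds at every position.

6

Check hot → ¬target at each position in order: 0 ✓, 1 ✓, 2 ✓, 3 ✓, 4 ✓, 5 ✓.
At position 6 the labels are {cold, hot, target}, so hot → ¬target is false there. This is the first violation.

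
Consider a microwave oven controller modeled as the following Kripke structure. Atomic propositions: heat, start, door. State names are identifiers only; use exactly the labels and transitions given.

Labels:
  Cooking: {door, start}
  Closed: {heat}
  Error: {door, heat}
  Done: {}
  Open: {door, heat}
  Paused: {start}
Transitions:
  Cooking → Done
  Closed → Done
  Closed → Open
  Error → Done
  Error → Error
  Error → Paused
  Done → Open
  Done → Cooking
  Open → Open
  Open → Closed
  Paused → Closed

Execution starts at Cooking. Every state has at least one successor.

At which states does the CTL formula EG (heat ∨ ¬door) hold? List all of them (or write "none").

{Closed, Error, Done, Open, Paused}

States satisfying heat ∨ ¬door: {Closed, Error, Done, Open, Paused}.
States satisfying EG (heat ∨ ¬door): {Closed, Error, Done, Open, Paused}.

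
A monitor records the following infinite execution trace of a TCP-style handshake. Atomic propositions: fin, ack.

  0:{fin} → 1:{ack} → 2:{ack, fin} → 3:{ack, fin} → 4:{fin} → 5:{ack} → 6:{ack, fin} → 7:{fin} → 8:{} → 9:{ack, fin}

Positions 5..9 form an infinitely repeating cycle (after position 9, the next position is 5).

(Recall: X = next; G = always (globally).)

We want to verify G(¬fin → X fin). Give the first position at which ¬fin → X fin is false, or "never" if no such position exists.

never

¬fin → X fin holds at every position 0..9, and those are all the positions the trace ever visits, so the invariant G(¬fin → X fin) is never violated.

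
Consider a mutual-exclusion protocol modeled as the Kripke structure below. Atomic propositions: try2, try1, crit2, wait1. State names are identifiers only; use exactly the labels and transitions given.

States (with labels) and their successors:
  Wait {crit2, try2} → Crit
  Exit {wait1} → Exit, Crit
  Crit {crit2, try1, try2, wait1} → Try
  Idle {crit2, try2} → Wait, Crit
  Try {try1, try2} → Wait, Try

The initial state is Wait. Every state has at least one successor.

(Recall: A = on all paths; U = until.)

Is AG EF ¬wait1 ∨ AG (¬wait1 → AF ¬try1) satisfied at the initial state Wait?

States satisfying EF ¬wait1: {Wait, Exit, Crit, Idle, Try}.
States satisfying AG EF ¬wait1: {Wait, Exit, Crit, Idle, Try}.
States satisfying ¬wait1 → AF ¬try1: {Wait, Exit, Crit, Idle}.
States satisfying AG (¬wait1 → AF ¬try1): ∅.
States satisfying AG EF ¬wait1 ∨ AG (¬wait1 → AF ¬try1): {Wait, Exit, Crit, Idle, Try}.
Wait ∈ Sat(AG EF ¬wait1 ∨ AG (¬wait1 → AF ¬try1)).

Satisfied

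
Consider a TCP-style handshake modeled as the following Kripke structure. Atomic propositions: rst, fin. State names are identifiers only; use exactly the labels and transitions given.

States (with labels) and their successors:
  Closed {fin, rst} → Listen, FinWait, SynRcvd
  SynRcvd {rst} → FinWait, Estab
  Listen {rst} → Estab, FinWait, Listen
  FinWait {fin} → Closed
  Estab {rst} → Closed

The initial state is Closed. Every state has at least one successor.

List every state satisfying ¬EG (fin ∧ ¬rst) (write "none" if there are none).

{Closed, SynRcvd, Listen, FinWait, Estab}

States satisfying fin ∧ ¬rst: {FinWait}.
States satisfying EG (fin ∧ ¬rst): ∅.
States satisfying ¬EG (fin ∧ ¬rst): {Closed, SynRcvd, Listen, FinWait, Estab}.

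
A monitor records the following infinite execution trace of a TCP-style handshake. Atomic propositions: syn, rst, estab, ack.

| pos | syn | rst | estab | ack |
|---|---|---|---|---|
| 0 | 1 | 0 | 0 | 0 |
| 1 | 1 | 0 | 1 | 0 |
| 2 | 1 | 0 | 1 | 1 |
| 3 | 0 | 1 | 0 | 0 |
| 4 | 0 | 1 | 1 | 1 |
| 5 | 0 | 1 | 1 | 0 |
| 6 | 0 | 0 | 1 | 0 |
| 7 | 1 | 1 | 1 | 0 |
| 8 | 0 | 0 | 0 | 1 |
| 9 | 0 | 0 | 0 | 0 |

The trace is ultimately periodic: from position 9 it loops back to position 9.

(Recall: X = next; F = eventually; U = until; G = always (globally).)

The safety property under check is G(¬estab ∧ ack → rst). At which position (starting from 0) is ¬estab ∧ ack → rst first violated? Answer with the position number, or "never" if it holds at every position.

Check ¬estab ∧ ack → rst at each position in order: 0 ✓, 1 ✓, 2 ✓, 3 ✓, 4 ✓, 5 ✓, 6 ✓, 7 ✓.
At position 8 the labels are {ack}, so ¬estab ∧ ack → rst is false there. This is the first violation.

8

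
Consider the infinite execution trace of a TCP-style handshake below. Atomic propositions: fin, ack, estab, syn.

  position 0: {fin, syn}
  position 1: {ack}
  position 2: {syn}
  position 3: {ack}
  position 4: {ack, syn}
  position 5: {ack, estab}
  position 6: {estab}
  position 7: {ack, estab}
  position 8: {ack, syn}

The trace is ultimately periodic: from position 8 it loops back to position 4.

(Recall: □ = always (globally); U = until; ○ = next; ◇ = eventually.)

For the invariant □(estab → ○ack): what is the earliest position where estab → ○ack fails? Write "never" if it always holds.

Check estab → ○ack at each position in order: 0 ✓, 1 ✓, 2 ✓, 3 ✓, 4 ✓.
At position 5 the labels are {ack, estab} and the next position 6 has {estab}, so estab → ○ack is false there. This is the first violation.

5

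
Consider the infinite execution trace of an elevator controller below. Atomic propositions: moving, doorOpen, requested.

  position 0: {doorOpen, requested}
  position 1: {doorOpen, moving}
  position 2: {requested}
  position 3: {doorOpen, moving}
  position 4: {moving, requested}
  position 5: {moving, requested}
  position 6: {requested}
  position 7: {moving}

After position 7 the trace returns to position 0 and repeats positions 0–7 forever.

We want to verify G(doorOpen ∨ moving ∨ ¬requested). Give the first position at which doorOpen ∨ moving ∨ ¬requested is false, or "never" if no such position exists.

Check doorOpen ∨ moving ∨ ¬requested at each position in order: 0 ✓, 1 ✓.
At position 2 the labels are {requested}, so doorOpen ∨ moving ∨ ¬requested is false there. This is the first violation.

2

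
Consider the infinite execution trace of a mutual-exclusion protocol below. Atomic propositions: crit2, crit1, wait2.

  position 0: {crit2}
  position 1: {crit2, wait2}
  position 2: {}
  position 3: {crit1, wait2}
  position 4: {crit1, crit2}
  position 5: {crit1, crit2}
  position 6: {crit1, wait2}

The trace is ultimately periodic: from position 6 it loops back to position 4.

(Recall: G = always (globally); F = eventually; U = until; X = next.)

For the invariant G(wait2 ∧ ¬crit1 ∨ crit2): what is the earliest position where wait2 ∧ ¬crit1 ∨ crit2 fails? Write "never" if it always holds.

Check wait2 ∧ ¬crit1 ∨ crit2 at each position in order: 0 ✓, 1 ✓.
At position 2 the labels are {}, so wait2 ∧ ¬crit1 ∨ crit2 is false there. This is the first violation.

2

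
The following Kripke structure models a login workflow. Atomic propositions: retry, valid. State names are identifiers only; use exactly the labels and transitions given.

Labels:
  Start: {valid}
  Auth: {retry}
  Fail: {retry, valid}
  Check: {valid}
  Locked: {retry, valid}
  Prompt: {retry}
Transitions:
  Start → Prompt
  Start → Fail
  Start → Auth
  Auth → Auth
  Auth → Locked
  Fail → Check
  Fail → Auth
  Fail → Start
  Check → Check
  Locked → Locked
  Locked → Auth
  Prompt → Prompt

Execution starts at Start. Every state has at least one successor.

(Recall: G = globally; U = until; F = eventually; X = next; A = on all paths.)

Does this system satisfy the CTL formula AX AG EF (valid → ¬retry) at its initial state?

Holds

States satisfying AG EF (valid → ¬retry): {Start, Auth, Fail, Check, Locked, Prompt}.
States satisfying AX AG EF (valid → ¬retry): {Start, Auth, Fail, Check, Locked, Prompt}.
Start ∈ Sat(AX AG EF (valid → ¬retry)).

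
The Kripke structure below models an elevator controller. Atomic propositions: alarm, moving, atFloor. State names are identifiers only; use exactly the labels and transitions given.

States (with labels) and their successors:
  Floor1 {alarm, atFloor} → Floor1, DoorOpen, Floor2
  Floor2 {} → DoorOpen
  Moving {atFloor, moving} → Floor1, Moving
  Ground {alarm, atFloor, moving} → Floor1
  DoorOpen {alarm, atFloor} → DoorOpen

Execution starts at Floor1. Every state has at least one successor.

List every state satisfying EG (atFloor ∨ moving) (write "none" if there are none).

{Floor1, Moving, Ground, DoorOpen}

States satisfying atFloor ∨ moving: {Floor1, Moving, Ground, DoorOpen}.
States satisfying EG (atFloor ∨ moving): {Floor1, Moving, Ground, DoorOpen}.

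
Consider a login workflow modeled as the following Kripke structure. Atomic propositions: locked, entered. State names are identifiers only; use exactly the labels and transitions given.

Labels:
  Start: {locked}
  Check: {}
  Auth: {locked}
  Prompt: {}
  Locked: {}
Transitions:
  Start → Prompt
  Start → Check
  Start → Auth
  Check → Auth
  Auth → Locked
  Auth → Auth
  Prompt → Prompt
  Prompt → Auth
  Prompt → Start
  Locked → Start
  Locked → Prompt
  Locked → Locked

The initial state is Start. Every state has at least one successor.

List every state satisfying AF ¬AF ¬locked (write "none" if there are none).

{Start, Check, Auth}

States satisfying ¬AF ¬locked: {Start, Auth}.
States satisfying AF ¬AF ¬locked: {Start, Check, Auth}.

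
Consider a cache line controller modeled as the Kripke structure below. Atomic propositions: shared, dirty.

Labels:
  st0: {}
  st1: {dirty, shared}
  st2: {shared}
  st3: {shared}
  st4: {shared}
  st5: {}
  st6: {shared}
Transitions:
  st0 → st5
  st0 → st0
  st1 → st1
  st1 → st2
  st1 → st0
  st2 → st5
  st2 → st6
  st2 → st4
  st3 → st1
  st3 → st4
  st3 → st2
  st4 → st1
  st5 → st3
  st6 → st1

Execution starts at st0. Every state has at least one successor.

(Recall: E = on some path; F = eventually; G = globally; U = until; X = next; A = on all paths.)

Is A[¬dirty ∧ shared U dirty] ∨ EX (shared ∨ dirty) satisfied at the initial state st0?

Does not hold

States satisfying ¬dirty ∧ shared: {st2, st3, st4, st6}.
States satisfying dirty: {st1}.
States satisfying A[¬dirty ∧ shared U dirty]: {st1, st4, st6}.
States satisfying shared ∨ dirty: {st1, st2, st3, st4, st6}.
States satisfying EX (shared ∨ dirty): {st1, st2, st3, st4, st5, st6}.
States satisfying A[¬dirty ∧ shared U dirty] ∨ EX (shared ∨ dirty): {st1, st2, st3, st4, st5, st6}.
st0 ∉ Sat(A[¬dirty ∧ shared U dirty] ∨ EX (shared ∨ dirty)).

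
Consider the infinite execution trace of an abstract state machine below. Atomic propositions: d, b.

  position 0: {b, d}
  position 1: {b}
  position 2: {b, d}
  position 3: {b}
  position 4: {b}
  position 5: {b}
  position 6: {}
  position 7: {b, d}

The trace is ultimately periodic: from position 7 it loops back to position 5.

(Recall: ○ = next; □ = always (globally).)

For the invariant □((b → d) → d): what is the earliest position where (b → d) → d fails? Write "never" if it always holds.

Check (b → d) → d at each position in order: 0 ✓, 1 ✓, 2 ✓, 3 ✓, 4 ✓, 5 ✓.
At position 6 the labels are {}, so (b → d) → d is false there. This is the first violation.

6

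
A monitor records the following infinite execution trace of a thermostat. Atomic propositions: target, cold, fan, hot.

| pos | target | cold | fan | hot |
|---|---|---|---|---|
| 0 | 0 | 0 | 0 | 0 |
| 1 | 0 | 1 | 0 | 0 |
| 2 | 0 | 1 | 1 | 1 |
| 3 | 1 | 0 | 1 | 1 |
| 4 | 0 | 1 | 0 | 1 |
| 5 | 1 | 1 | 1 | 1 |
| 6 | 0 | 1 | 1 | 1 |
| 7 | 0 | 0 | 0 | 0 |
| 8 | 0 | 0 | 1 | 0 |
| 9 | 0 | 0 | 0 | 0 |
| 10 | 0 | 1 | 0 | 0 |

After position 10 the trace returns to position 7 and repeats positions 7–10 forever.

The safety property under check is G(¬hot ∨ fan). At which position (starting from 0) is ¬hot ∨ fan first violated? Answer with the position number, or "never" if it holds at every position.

Check ¬hot ∨ fan at each position in order: 0 ✓, 1 ✓, 2 ✓, 3 ✓.
At position 4 the labels are {cold, hot}, so ¬hot ∨ fan is false there. This is the first violation.

4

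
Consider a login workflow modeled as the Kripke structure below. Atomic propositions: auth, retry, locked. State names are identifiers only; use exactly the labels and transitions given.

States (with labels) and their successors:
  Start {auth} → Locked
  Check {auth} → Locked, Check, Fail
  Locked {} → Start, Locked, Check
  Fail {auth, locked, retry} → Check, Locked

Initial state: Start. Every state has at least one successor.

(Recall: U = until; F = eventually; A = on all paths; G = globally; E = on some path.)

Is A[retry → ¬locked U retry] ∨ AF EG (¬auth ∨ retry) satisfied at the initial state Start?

Yes

States satisfying retry → ¬locked: {Start, Check, Locked}.
States satisfying retry: {Fail}.
States satisfying A[retry → ¬locked U retry]: {Fail}.
States satisfying EG (¬auth ∨ retry): {Locked, Fail}.
States satisfying AF EG (¬auth ∨ retry): {Start, Locked, Fail}.
States satisfying A[retry → ¬locked U retry] ∨ AF EG (¬auth ∨ retry): {Start, Locked, Fail}.
Start ∈ Sat(A[retry → ¬locked U retry] ∨ AF EG (¬auth ∨ retry)).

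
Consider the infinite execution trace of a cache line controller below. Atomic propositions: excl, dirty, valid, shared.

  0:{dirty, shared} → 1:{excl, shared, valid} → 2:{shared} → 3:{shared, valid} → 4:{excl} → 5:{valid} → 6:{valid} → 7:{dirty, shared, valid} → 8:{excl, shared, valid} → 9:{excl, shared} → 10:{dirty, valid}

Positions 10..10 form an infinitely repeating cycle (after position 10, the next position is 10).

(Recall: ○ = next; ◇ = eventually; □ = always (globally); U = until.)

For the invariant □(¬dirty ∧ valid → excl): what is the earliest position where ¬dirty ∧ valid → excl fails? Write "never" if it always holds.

Check ¬dirty ∧ valid → excl at each position in order: 0 ✓, 1 ✓, 2 ✓.
At position 3 the labels are {shared, valid}, so ¬dirty ∧ valid → excl is false there. This is the first violation.

3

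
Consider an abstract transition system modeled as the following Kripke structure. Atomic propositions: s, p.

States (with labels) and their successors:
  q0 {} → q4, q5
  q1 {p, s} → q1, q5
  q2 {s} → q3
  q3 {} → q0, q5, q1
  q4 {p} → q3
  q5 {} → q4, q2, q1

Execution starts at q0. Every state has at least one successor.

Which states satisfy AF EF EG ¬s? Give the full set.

States satisfying EF EG ¬s: {q0, q1, q2, q3, q4, q5}.
States satisfying AF EF EG ¬s: {q0, q1, q2, q3, q4, q5}.

{q0, q1, q2, q3, q4, q5}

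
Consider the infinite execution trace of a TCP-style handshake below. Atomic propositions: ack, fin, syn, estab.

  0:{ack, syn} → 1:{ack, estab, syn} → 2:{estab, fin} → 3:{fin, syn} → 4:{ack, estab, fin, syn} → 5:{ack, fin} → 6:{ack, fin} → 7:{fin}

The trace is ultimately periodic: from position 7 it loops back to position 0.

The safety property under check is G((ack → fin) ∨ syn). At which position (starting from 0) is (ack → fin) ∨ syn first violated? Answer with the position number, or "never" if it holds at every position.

(ack → fin) ∨ syn holds at every position 0..7, and those are all the positions the trace ever visits, so the invariant G((ack → fin) ∨ syn) is never violated.

never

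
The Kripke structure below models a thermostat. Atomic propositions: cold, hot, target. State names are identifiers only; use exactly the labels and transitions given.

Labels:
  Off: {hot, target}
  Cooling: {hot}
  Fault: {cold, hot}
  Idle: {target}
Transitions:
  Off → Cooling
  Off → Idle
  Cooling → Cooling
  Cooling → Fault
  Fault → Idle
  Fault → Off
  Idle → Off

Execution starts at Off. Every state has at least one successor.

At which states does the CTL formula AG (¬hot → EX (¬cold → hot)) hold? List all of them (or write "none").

States satisfying ¬hot → EX (¬cold → hot): {Off, Cooling, Fault, Idle}.
States satisfying AG (¬hot → EX (¬cold → hot)): {Off, Cooling, Fault, Idle}.

{Off, Cooling, Fault, Idle}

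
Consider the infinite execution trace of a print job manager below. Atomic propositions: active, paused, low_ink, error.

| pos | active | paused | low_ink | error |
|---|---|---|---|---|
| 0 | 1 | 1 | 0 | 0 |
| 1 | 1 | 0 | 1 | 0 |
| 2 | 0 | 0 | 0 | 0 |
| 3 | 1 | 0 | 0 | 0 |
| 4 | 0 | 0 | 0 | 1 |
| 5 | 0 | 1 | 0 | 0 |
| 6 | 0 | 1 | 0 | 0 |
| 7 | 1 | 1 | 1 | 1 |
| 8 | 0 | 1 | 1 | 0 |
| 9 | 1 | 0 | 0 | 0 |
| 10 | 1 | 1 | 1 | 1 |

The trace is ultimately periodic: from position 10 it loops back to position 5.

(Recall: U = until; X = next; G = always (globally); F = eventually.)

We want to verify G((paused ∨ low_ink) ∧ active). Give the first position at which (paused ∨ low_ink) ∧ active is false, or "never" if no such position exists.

2

Check (paused ∨ low_ink) ∧ active at each position in order: 0 ✓, 1 ✓.
At position 2 the labels are {}, so (paused ∨ low_ink) ∧ active is false there. This is the first violation.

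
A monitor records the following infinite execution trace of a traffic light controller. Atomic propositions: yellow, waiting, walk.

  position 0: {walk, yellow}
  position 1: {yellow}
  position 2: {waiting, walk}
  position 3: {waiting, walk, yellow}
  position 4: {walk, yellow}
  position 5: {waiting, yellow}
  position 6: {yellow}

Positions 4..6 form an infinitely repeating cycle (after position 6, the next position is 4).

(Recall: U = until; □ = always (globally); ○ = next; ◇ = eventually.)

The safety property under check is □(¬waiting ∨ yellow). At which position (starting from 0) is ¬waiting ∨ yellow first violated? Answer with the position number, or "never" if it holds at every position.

Check ¬waiting ∨ yellow at each position in order: 0 ✓, 1 ✓.
At position 2 the labels are {waiting, walk}, so ¬waiting ∨ yellow is false there. This is the first violation.

2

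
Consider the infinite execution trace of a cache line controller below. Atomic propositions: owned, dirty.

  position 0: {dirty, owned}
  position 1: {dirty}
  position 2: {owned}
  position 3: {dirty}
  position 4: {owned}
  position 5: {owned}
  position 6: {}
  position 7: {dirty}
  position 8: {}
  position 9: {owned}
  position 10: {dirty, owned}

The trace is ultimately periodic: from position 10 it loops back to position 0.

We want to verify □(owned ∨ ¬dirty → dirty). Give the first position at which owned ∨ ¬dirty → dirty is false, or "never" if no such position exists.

Check owned ∨ ¬dirty → dirty at each position in order: 0 ✓, 1 ✓.
At position 2 the labels are {owned}, so owned ∨ ¬dirty → dirty is false there. This is the first violation.

2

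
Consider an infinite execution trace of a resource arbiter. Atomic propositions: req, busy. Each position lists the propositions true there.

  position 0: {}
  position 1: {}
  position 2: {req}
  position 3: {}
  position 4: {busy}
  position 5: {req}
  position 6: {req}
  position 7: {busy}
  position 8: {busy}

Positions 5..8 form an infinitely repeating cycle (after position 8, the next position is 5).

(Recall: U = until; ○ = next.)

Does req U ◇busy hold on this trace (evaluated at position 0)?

Satisfied

Walking from position 0: ◇busy first holds at position 0, and req holds at every earlier position along the way, so req U ◇busy holds.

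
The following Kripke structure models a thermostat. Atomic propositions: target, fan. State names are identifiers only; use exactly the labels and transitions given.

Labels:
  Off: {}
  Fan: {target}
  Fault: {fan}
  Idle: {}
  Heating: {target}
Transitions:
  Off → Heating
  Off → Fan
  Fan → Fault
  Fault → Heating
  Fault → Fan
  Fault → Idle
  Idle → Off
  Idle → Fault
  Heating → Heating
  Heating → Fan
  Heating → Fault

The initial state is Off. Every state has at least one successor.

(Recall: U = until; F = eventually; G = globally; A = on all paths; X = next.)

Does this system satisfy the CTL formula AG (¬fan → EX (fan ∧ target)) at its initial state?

Violated

States satisfying ¬fan → EX (fan ∧ target): {Fault}.
States satisfying AG (¬fan → EX (fan ∧ target)): ∅.
Fan is reachable from Off and violates ¬fan → EX (fan ∧ target), so AG fails at Off.
Off ∉ Sat(AG (¬fan → EX (fan ∧ target))).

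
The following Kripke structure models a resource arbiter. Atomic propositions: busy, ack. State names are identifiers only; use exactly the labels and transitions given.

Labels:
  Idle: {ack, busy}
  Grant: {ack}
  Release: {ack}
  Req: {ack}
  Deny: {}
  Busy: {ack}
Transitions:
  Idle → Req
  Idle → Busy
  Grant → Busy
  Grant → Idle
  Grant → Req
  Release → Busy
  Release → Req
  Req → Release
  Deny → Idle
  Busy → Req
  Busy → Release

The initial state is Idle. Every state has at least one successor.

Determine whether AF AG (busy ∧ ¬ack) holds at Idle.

Violated

States satisfying AG (busy ∧ ¬ack): ∅.
States satisfying AF AG (busy ∧ ¬ack): ∅.
There is a path from Idle along which AG (busy ∧ ¬ack) never holds.
Idle ∉ Sat(AF AG (busy ∧ ¬ack)).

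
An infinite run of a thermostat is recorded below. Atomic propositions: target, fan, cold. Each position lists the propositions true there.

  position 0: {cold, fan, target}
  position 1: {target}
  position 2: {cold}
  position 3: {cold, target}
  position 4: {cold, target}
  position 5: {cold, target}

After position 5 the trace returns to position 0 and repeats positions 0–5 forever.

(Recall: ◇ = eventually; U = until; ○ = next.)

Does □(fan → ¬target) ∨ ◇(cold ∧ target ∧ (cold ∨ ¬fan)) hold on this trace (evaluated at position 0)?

Satisfied

fan → ¬target must hold at every position from 0 onward. It fails at position 0, so □(fan → ¬target) is false.
Positions where fan holds: 0.
Check ¬target at each: 0→fails.
cold ∧ target ∧ (cold ∨ ¬fan) holds at position 0, which is reachable from 0, so ◇(cold ∧ target ∧ (cold ∨ ¬fan)) holds.
At position 0: □(fan → ¬target) is false; ◇(cold ∧ target ∧ (cold ∨ ¬fan)) is true; so □(fan → ¬target) ∨ ◇(cold ∧ target ∧ (cold ∨ ¬fan)) is true.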